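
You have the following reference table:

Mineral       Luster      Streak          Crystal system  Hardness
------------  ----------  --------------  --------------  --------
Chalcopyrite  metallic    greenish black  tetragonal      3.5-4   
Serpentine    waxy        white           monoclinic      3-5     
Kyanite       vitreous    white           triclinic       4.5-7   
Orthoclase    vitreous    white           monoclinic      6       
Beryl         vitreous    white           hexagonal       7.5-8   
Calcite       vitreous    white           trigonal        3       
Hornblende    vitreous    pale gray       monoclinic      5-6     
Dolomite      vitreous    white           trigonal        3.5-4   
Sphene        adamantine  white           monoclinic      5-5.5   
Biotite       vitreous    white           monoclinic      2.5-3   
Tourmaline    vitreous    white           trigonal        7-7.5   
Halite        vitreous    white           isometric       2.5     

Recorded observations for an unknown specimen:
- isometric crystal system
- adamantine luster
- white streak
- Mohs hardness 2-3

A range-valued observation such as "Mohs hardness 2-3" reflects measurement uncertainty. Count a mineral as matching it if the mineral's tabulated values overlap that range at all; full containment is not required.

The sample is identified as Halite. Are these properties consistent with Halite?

Inconsistent

Isometric crystal system — fits Halite (isometric system).
Adamantine luster — Halite has vitreous luster; inconsistent.
White streak — fits Halite (white streak).
Mohs hardness 2-3 — fits Halite (hardness 2.5).
Luster alone is enough to reject Halite.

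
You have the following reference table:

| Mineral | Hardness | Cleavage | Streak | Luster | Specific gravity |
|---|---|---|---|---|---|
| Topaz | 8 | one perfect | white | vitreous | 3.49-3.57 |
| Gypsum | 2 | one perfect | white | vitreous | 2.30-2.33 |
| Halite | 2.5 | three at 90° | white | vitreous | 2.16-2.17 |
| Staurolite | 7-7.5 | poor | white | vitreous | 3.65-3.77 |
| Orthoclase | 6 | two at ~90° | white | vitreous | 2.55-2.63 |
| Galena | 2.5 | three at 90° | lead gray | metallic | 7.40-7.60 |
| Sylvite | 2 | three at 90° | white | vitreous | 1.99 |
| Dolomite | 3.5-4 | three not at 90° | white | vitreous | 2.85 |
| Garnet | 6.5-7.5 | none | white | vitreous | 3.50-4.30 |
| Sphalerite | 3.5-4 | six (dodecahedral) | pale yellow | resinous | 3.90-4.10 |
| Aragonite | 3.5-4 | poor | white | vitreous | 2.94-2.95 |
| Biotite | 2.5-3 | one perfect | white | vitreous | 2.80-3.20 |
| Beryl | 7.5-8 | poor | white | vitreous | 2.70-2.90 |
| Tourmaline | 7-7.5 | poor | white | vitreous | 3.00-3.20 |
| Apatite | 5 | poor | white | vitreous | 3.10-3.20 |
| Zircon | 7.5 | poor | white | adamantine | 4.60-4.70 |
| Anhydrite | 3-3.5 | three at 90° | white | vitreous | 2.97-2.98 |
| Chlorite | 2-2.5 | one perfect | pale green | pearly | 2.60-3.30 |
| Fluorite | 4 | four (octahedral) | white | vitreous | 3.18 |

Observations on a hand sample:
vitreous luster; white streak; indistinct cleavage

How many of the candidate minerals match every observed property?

5

Vitreous luster excludes Galena, Sphalerite, Zircon, Chlorite.
White streak — consistent with all remaining minerals.
Indistinct cleavage — only Staurolite, Aragonite, Beryl, Tourmaline, Apatite remain.
Consistent with every observation: Apatite, Aragonite, Beryl, Staurolite, Tourmaline.
That is 5 minerals.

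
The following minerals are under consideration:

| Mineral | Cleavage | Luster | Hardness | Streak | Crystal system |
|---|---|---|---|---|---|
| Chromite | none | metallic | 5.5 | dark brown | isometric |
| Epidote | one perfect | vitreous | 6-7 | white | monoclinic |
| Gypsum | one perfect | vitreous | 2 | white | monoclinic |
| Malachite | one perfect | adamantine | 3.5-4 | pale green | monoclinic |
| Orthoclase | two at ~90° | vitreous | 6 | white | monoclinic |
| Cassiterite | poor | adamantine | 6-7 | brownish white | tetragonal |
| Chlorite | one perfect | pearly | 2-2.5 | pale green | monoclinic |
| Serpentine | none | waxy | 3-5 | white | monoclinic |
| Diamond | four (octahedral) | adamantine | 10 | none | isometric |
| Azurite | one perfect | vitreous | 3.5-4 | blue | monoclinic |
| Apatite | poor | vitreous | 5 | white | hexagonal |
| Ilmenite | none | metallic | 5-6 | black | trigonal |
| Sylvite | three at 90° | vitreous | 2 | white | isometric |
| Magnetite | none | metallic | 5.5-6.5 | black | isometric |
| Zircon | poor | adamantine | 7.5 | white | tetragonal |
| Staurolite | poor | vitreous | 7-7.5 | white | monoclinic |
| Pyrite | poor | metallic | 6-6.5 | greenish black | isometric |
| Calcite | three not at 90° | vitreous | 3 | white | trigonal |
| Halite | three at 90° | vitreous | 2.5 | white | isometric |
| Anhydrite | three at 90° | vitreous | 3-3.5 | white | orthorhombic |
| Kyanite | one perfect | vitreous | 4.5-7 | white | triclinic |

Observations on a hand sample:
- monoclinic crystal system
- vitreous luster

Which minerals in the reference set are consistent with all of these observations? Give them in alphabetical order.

Monoclinic crystal system — only Epidote, Gypsum, Malachite, Orthoclase, Chlorite, Serpentine, Azurite, Staurolite remain.
Vitreous luster eliminates Malachite, Chlorite, Serpentine.
Remaining candidates: Azurite, Epidote, Gypsum, Orthoclase, Staurolite.

Azurite, Epidote, Gypsum, Orthoclase, Staurolite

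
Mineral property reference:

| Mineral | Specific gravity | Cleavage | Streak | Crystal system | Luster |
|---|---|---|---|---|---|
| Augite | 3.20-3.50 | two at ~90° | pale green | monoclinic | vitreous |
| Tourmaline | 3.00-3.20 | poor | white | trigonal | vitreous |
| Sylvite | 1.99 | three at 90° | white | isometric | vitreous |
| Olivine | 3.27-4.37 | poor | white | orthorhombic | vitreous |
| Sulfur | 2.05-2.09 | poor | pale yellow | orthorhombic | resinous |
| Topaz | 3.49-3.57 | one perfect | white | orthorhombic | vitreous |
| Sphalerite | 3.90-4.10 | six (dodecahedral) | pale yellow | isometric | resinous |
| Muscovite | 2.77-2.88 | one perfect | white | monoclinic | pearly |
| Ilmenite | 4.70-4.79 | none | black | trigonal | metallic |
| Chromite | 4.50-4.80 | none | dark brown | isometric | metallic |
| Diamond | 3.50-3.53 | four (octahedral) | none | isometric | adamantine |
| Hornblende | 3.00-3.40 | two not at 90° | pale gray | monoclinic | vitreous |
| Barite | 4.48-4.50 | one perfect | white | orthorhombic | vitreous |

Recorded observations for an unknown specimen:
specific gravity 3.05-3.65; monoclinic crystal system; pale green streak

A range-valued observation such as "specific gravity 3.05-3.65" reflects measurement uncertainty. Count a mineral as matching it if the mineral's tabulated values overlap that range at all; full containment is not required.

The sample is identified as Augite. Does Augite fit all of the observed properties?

Specific gravity 3.05-3.65 — is consistent with Augite (SG 3.20-3.50).
Monoclinic crystal system — is consistent with Augite (monoclinic system).
Pale green streak — is consistent with Augite (pale green streak).
Nothing contradicts Augite.

Consistent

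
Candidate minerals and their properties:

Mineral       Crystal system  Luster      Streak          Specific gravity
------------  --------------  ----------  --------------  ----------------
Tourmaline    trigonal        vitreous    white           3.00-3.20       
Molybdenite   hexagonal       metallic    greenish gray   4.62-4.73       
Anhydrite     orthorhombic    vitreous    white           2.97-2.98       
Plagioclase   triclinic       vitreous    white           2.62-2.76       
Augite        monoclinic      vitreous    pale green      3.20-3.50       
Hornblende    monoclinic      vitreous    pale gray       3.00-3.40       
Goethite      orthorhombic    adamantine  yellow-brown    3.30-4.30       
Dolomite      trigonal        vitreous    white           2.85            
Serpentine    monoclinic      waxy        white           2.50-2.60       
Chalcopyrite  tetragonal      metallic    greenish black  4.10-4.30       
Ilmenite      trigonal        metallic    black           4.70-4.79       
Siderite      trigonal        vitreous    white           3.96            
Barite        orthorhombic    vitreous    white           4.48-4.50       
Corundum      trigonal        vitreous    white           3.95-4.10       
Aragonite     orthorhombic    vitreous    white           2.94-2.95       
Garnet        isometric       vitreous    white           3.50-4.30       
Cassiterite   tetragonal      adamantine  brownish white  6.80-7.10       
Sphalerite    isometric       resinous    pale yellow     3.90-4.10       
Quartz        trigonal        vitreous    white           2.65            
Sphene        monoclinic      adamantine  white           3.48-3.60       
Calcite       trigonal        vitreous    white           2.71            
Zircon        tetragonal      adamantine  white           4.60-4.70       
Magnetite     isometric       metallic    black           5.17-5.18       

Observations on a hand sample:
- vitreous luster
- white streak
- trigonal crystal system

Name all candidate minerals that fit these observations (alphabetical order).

Calcite, Corundum, Dolomite, Quartz, Siderite, Tourmaline

Vitreous luster: Tourmaline, Anhydrite, Plagioclase, Augite, Hornblende, Dolomite, Siderite, Barite, Corundum, Aragonite, Garnet, Quartz, Calcite remain.
White streak eliminates Augite, Hornblende.
Trigonal crystal system eliminates Anhydrite, Plagioclase, Barite, Aragonite, Garnet.
The minerals that satisfy all observations are Calcite, Corundum, Dolomite, Quartz, Siderite, Tourmaline.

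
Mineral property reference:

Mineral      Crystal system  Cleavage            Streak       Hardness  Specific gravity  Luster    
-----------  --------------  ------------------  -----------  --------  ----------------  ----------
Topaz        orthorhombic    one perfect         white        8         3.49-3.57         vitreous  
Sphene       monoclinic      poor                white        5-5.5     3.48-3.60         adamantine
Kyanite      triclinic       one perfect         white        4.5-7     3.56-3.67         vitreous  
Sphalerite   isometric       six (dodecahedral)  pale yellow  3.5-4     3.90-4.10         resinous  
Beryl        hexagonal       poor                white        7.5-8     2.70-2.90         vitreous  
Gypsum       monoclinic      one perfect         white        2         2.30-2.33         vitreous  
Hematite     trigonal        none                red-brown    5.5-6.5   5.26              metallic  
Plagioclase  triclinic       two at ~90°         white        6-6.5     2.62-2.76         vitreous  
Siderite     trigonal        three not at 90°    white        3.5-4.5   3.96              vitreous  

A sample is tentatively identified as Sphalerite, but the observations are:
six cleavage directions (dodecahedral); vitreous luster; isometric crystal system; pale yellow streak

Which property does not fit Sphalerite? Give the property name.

Six cleavage directions (dodecahedral): Sphalerite has cleavage six (dodecahedral) — matches.
Vitreous luster: Sphalerite has resinous luster — inconsistent.
Isometric crystal system: Sphalerite has isometric system — matches.
Pale yellow streak: Sphalerite has pale yellow streak — matches.
Only the luster is inconsistent.

luster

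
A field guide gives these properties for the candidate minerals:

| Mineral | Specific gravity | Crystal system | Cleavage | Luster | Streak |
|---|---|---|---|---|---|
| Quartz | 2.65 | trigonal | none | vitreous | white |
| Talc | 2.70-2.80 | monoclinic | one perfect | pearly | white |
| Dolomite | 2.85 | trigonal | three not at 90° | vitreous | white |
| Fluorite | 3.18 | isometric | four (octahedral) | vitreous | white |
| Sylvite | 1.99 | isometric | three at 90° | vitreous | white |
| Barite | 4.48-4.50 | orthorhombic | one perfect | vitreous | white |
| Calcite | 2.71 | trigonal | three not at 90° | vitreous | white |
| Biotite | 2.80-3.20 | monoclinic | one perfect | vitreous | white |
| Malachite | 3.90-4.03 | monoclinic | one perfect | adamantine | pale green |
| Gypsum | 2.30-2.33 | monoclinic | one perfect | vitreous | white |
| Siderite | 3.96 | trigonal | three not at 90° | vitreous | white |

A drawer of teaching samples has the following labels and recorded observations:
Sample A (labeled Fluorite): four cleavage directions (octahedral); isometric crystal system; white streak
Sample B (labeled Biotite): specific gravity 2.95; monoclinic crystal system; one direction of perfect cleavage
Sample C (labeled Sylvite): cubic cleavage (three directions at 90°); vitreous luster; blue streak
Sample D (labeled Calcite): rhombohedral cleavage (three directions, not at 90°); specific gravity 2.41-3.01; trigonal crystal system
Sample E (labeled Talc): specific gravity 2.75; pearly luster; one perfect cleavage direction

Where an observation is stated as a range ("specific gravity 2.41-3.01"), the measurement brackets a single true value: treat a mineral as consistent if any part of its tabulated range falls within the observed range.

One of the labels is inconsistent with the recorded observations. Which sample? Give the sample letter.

Sample A: observations are consistent with Fluorite.
Sample B: observations are consistent with Biotite.
Sample C: Sylvite has white streak, but the record shows blue streak — this label is wrong.
Sample D: observations are consistent with Calcite.
Sample E: observations are consistent with Talc.
Only sample C is inconsistent with its label.

C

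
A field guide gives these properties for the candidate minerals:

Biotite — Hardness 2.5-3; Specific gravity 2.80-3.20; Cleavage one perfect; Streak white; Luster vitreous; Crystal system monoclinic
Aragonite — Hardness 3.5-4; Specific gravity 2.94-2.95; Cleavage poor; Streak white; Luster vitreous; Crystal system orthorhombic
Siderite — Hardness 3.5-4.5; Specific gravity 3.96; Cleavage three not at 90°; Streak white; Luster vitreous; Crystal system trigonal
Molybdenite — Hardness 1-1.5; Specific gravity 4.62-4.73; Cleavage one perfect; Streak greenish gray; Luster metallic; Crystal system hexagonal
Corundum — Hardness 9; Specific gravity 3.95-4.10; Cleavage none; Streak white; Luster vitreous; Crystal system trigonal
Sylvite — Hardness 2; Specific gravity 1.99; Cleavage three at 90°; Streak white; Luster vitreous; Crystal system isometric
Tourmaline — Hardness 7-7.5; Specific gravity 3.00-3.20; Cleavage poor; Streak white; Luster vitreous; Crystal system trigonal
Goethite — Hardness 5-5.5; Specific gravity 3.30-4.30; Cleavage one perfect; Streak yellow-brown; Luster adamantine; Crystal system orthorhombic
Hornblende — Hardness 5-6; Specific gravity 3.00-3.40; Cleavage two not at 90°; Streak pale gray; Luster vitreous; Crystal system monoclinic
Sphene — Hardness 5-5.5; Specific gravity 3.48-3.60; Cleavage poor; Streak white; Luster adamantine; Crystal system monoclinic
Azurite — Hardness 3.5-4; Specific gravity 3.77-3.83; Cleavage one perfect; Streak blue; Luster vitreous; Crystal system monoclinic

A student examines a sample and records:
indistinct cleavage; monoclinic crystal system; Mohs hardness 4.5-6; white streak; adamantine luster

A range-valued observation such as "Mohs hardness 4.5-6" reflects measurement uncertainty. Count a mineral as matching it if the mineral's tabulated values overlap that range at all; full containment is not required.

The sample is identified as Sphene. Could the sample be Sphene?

Yes

Indistinct cleavage — agrees with Sphene (cleavage poor).
Monoclinic crystal system — agrees with Sphene (monoclinic system).
Mohs hardness 4.5-6 — agrees with Sphene (hardness 5-5.5).
White streak — agrees with Sphene (white streak).
Adamantine luster — agrees with Sphene (adamantine luster).
Nothing contradicts Sphene.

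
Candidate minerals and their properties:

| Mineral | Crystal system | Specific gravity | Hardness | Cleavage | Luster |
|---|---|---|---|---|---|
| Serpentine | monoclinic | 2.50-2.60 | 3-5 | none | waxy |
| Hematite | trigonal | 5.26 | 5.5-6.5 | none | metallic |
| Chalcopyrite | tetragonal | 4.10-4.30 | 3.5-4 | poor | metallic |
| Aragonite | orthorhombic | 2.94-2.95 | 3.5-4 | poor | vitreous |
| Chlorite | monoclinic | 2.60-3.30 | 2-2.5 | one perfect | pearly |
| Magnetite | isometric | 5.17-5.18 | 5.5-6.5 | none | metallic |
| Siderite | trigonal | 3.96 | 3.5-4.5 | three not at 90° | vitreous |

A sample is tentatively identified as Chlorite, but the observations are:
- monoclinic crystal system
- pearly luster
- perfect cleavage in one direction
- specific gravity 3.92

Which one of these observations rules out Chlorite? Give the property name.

specific gravity

Monoclinic crystal system: Chlorite has monoclinic system — matches.
Pearly luster: Chlorite has pearly luster — matches.
Perfect cleavage in one direction: Chlorite has cleavage one perfect — matches.
Specific gravity 3.92: Chlorite has SG 2.60-3.30 — inconsistent.
Only the specific gravity is inconsistent.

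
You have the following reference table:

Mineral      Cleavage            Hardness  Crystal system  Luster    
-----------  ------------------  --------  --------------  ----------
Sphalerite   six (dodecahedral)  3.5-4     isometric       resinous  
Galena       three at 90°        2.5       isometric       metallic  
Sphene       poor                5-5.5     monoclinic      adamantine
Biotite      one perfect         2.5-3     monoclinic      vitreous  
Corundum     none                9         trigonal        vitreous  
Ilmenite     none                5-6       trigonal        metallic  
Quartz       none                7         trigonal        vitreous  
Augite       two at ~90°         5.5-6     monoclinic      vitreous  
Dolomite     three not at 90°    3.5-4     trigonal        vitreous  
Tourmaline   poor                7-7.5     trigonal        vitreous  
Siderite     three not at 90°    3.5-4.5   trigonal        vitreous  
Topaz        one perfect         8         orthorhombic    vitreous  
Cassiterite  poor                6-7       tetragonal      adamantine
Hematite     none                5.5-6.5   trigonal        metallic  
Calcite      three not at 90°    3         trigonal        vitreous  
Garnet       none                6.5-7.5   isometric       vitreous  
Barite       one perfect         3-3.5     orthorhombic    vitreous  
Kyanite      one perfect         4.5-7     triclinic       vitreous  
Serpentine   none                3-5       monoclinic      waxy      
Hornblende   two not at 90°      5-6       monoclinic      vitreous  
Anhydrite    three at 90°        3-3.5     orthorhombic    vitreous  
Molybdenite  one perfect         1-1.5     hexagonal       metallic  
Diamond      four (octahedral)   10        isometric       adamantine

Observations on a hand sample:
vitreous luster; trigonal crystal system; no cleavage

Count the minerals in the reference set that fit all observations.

2

Vitreous luster — Biotite, Corundum, Quartz, Augite, Dolomite, Tourmaline, Siderite, Topaz, Calcite, Garnet, Barite, Kyanite, Hornblende, Anhydrite remain.
Trigonal crystal system — only Corundum, Quartz, Dolomite, Tourmaline, Siderite, Calcite remain.
No cleavage — narrows the field to Corundum, Quartz.
Consistent with every observation: Corundum, Quartz.
That is 2 minerals.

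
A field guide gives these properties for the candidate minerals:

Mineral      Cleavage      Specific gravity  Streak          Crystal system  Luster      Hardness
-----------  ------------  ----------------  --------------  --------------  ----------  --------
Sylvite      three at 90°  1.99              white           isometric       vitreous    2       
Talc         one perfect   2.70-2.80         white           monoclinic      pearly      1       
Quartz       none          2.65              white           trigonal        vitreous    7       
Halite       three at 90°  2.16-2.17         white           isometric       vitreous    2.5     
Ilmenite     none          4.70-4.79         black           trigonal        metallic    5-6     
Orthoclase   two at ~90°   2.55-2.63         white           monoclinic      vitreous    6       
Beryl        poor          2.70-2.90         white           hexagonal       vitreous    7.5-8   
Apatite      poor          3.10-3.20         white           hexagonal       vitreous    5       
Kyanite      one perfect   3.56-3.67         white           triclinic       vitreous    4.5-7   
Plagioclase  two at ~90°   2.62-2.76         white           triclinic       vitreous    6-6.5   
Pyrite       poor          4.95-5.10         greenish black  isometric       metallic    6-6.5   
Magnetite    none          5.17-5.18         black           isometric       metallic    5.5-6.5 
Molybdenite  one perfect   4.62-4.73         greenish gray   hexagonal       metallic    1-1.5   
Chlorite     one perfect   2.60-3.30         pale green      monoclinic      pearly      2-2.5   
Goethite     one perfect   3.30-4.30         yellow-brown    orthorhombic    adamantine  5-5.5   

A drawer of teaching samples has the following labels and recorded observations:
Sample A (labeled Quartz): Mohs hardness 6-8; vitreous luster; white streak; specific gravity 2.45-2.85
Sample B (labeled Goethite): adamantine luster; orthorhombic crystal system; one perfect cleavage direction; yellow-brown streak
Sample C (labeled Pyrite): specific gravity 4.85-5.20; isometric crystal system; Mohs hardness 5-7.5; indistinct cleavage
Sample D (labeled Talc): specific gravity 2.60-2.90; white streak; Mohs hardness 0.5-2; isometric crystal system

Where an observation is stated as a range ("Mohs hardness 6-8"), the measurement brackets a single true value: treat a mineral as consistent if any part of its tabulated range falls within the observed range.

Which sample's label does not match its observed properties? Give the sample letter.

D

Sample A: observations are consistent with Quartz.
Sample B: observations are consistent with Goethite.
Sample C: observations are consistent with Pyrite.
Sample D: isometric crystal system is outside the reference for Talc (monoclinic system) — mislabeled.
The mislabeled specimen is D.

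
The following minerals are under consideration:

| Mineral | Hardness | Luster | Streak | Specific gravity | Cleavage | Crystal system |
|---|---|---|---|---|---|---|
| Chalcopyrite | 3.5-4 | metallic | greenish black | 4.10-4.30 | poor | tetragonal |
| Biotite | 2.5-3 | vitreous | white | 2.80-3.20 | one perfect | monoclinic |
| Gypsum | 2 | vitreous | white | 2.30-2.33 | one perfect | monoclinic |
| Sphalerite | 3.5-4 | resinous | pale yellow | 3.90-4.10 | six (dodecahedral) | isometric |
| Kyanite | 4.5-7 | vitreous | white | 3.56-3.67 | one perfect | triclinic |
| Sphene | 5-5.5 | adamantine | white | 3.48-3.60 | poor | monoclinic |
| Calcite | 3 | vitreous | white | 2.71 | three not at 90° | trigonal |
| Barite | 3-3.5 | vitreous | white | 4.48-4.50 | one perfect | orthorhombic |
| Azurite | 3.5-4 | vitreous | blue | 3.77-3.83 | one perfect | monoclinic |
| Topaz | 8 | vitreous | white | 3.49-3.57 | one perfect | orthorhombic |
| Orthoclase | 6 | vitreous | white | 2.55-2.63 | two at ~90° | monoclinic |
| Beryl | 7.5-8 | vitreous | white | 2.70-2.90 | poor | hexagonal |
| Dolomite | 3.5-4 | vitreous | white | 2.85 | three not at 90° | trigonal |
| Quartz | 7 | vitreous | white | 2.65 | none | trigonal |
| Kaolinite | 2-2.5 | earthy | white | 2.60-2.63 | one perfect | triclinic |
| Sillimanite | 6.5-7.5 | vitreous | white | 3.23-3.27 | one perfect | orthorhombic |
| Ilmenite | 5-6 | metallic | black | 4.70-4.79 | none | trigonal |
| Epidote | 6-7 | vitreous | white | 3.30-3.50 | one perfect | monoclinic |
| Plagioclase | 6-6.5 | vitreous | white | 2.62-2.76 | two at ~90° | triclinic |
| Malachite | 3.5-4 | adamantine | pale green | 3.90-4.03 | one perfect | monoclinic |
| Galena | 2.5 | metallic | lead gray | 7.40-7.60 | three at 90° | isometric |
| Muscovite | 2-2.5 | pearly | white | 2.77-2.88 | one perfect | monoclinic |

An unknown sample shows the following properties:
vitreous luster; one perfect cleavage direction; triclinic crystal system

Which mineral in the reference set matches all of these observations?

Kyanite

Vitreous luster: narrows the field to Biotite, Gypsum, Kyanite, Calcite, Barite, Azurite, Topaz, Orthoclase, Beryl, Dolomite, Quartz, Sillimanite, Epidote, Plagioclase.
One perfect cleavage direction excludes Calcite, Orthoclase, Beryl, Dolomite, Quartz, Plagioclase.
Triclinic crystal system: only Kyanite remains.
The only mineral consistent with every observation is Kyanite.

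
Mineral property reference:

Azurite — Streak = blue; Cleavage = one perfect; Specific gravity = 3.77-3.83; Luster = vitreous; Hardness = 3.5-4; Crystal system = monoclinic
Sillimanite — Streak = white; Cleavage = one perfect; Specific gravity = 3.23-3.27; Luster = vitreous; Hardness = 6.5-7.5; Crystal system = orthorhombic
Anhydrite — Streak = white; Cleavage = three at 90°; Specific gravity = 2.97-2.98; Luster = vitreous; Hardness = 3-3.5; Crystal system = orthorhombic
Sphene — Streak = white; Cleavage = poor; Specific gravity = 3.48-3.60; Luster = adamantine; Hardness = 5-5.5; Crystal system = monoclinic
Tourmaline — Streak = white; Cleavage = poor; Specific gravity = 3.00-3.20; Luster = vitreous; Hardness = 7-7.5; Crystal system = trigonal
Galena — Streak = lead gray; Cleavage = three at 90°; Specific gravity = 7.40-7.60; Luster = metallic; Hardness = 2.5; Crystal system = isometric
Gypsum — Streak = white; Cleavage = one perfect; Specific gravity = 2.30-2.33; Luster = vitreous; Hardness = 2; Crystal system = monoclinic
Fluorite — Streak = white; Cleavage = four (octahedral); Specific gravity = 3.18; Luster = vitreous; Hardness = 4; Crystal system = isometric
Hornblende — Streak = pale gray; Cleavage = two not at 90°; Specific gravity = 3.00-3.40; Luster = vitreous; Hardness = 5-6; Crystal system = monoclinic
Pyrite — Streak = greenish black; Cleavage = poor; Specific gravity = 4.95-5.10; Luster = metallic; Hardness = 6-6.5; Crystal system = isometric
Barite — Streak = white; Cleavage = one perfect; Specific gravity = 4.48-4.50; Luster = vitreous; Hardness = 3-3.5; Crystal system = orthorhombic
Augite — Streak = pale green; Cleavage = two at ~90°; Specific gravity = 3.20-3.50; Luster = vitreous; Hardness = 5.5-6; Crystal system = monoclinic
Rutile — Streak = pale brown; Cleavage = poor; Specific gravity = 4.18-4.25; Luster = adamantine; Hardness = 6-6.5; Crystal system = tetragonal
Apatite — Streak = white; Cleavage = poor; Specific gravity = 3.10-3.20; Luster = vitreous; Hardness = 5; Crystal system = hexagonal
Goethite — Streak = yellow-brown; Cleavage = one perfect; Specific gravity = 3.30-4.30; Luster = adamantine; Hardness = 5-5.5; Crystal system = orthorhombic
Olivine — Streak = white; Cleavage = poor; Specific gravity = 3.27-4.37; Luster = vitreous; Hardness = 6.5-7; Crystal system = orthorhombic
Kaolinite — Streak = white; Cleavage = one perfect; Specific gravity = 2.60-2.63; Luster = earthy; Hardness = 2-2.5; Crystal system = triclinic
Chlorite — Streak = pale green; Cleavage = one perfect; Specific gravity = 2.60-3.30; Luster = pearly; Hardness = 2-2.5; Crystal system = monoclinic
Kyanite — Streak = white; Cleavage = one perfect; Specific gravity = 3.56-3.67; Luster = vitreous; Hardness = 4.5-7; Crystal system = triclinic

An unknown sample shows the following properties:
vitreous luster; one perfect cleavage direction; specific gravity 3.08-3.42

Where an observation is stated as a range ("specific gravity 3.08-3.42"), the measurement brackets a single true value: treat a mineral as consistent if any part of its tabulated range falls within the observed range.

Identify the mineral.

Sillimanite

Vitreous luster — narrows the field to Azurite, Sillimanite, Anhydrite, Tourmaline, Gypsum, Fluorite, Hornblende, Barite, Augite, Apatite, Olivine, Kyanite.
One perfect cleavage direction — Azurite, Sillimanite, Gypsum, Barite, Kyanite remain.
Specific gravity 3.08-3.42 — leaves Sillimanite.
The only mineral consistent with every observation is Sillimanite.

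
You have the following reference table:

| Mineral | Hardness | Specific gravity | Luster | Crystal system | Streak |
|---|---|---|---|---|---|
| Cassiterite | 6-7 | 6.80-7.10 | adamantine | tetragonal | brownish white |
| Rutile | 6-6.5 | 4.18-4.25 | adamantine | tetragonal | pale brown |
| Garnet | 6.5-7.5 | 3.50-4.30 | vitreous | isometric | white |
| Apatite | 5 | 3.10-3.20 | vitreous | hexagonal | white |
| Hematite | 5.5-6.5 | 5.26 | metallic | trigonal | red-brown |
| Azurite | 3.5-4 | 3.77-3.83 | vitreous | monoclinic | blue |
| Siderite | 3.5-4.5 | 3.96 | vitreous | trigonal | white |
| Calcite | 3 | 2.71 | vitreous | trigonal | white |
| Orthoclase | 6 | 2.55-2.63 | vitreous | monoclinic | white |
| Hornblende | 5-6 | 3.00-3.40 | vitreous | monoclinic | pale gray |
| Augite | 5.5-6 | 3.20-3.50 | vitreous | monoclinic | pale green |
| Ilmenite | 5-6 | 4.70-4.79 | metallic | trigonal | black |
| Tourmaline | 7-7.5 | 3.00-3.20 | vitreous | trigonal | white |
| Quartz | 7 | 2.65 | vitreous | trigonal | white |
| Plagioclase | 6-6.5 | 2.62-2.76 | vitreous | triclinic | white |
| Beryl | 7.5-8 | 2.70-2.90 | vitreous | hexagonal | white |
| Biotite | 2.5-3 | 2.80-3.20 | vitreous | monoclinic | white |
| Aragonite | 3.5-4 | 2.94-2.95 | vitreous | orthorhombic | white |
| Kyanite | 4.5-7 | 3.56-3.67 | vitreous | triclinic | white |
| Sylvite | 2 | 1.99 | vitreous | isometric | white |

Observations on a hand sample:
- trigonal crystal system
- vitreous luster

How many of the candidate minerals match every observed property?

4

Trigonal crystal system: Hematite, Siderite, Calcite, Ilmenite, Tourmaline, Quartz remain.
Vitreous luster eliminates Hematite, Ilmenite.
The minerals that satisfy all observations are Calcite, Quartz, Siderite, Tourmaline.
That is 4 minerals.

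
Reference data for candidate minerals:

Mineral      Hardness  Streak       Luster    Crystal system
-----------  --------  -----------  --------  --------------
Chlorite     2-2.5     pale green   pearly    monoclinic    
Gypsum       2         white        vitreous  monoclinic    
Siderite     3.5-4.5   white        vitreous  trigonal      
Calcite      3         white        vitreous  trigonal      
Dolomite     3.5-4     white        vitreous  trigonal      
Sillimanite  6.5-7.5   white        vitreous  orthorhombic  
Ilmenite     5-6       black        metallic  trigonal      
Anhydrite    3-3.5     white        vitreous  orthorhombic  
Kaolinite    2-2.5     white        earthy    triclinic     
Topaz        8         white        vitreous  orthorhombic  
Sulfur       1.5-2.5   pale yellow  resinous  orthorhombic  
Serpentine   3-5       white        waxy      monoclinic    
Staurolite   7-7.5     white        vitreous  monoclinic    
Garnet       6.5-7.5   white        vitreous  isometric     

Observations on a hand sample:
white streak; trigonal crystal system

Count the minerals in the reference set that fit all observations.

White streak eliminates Chlorite, Ilmenite, Sulfur.
Trigonal crystal system — narrows the field to Siderite, Calcite, Dolomite.
The minerals that satisfy all observations are Calcite, Dolomite, Siderite.
That is 3 minerals.

3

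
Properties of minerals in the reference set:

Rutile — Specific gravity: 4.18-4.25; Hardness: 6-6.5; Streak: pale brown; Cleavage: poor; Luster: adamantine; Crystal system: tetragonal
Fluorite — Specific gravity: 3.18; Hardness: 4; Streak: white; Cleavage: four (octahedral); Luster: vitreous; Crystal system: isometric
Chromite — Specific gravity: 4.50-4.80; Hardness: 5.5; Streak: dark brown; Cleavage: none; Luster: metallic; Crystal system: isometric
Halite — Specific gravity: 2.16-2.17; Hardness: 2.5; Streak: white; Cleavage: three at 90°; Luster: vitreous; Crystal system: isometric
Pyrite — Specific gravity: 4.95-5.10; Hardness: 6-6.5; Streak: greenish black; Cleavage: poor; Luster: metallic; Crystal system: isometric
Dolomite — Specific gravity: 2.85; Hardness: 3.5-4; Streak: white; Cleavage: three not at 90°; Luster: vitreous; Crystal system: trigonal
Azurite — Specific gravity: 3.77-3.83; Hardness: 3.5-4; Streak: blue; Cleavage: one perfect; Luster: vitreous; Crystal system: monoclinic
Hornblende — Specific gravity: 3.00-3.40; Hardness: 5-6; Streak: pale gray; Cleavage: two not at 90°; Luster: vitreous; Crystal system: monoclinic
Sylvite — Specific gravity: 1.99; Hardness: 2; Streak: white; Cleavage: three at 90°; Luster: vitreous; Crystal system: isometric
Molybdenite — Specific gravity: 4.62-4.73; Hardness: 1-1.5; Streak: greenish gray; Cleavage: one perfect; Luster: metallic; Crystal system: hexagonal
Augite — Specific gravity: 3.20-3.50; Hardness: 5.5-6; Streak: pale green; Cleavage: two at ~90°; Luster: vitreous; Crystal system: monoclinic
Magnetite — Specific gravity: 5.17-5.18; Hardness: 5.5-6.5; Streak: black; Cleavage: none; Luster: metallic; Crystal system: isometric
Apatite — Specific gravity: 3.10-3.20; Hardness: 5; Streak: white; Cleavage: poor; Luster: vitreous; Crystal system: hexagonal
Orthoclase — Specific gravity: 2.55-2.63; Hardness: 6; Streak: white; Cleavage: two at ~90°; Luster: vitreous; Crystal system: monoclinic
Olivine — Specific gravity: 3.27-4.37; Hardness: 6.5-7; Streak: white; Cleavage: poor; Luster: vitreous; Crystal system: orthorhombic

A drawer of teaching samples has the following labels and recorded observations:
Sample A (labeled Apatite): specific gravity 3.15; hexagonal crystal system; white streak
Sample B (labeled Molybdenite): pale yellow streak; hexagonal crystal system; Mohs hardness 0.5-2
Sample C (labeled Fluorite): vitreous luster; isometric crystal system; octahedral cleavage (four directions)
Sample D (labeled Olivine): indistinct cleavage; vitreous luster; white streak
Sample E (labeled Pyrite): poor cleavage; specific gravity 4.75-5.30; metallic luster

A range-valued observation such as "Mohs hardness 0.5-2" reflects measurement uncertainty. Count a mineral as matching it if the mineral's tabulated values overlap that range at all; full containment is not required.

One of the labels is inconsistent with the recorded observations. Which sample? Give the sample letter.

Sample A: all recorded properties match Apatite.
Sample B: Molybdenite has greenish gray streak, but the record shows pale yellow streak — this label is wrong.
Sample C: all recorded properties match Fluorite.
Sample D: all recorded properties match Olivine.
Sample E: all recorded properties match Pyrite.
Only sample B is inconsistent with its label.

B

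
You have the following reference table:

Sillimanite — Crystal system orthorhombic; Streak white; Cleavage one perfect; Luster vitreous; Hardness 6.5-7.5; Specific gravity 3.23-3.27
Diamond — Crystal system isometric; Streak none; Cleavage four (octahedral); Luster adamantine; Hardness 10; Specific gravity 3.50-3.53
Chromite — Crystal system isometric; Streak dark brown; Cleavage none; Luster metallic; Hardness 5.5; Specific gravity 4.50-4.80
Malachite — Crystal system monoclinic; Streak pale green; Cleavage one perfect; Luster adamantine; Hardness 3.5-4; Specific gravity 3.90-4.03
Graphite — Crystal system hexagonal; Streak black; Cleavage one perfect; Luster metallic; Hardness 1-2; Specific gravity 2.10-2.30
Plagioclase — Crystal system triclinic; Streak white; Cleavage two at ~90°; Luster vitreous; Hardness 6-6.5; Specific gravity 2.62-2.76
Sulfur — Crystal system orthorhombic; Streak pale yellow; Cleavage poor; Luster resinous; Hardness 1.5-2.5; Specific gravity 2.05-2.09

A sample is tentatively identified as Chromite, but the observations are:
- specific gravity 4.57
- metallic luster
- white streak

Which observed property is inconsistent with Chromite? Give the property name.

streak

Specific gravity 4.57: Chromite has SG 4.50-4.80 — within range.
Metallic luster: Chromite has metallic luster — within range.
White streak: Chromite has dark brown streak — does not match.
The streak is the one property that does not fit.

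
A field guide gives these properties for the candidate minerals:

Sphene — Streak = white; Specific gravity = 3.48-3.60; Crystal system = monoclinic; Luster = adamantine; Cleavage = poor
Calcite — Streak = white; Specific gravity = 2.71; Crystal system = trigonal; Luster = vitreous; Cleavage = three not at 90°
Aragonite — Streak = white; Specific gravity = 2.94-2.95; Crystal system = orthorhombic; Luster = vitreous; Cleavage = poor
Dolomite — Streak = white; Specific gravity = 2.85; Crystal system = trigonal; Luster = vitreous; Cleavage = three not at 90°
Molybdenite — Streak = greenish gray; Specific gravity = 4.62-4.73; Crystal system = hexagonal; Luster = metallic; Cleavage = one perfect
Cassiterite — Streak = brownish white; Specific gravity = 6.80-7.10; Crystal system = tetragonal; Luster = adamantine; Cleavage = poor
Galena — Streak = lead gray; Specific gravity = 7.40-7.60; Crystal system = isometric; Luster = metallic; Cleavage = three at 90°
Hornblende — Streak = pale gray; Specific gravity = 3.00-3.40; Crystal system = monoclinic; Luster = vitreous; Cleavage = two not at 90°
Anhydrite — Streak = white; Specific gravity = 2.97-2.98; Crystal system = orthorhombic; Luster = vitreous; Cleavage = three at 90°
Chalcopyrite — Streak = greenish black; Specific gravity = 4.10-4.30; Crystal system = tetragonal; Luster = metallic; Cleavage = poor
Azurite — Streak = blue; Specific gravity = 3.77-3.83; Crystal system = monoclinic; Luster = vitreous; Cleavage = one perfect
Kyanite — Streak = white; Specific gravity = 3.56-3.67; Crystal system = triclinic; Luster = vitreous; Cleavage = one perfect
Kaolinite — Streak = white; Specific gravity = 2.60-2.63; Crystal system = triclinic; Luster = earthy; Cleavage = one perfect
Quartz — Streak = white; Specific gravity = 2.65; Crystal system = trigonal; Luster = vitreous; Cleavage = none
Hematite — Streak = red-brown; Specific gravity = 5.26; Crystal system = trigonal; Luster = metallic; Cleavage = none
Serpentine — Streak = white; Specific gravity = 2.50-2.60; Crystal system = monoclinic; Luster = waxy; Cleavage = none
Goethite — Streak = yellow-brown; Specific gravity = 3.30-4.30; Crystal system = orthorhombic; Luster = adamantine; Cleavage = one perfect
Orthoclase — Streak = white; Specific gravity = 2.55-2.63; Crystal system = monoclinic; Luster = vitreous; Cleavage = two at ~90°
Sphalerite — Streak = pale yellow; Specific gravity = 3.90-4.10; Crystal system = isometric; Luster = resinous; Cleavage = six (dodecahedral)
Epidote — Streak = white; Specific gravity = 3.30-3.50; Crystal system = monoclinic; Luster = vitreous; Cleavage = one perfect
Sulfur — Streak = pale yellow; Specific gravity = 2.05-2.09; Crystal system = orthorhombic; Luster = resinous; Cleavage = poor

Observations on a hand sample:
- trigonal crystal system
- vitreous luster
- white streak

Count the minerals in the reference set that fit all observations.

Trigonal crystal system: Calcite, Dolomite, Quartz, Hematite remain.
Vitreous luster is inconsistent with Hematite.
White streak: every remaining candidate is consistent.
Remaining candidates: Calcite, Dolomite, Quartz.
That is 3 minerals.

3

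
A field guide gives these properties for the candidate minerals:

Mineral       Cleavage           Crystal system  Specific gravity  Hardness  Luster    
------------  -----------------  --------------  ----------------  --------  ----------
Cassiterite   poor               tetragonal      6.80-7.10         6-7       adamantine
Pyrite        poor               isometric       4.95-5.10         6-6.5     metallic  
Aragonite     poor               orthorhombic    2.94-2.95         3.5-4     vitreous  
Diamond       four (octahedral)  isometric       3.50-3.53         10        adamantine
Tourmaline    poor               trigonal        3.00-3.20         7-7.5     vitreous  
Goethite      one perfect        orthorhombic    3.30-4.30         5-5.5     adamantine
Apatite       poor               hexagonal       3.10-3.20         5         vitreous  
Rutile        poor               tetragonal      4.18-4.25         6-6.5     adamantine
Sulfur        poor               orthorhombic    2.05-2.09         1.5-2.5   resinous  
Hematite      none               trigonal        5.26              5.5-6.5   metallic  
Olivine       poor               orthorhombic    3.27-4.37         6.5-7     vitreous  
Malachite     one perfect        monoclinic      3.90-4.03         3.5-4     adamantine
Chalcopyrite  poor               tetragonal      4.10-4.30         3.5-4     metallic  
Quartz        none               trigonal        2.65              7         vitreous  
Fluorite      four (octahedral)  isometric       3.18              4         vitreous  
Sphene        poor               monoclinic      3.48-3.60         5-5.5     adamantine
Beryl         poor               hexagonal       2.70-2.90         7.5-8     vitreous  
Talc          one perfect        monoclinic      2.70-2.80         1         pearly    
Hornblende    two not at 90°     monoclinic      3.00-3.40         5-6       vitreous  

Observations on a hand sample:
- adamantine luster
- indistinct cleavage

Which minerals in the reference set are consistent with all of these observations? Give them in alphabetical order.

Adamantine luster: only Cassiterite, Diamond, Goethite, Rutile, Malachite, Sphene remain.
Indistinct cleavage excludes Diamond, Goethite, Malachite.
Consistent with every observation: Cassiterite, Rutile, Sphene.

Cassiterite, Rutile, Sphene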